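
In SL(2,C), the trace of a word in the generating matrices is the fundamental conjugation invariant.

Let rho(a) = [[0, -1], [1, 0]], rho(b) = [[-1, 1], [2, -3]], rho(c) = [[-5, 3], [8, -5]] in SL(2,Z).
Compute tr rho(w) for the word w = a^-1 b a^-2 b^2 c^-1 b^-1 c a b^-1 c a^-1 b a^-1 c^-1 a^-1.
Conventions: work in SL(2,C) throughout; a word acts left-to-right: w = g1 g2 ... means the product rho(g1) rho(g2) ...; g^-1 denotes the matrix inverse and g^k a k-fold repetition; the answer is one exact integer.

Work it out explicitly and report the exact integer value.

rho(a^-1) = [[0, 1], [-1, 0]]
... * rho(b) = [[-1, 1], [2, -3]]  ->  [[2, -3], [1, -1]]
... * rho(a^-1) = [[0, 1], [-1, 0]]  ->  [[3, 2], [1, 1]]
... * rho(a^-1) = [[0, 1], [-1, 0]]  ->  [[-2, 3], [-1, 1]]
... * rho(b) = [[-1, 1], [2, -3]]  ->  [[8, -11], [3, -4]]
... * rho(b) = [[-1, 1], [2, -3]]  ->  [[-30, 41], [-11, 15]]
... * rho(c^-1) = [[-5, -3], [-8, -5]]  ->  [[-178, -115], [-65, -42]]
... * rho(b^-1) = [[-3, -1], [-2, -1]]  ->  [[764, 293], [279, 107]]
... * rho(c) = [[-5, 3], [8, -5]]  ->  [[-1476, 827], [-539, 302]]
... * rho(a) = [[0, -1], [1, 0]]  ->  [[827, 1476], [302, 539]]
... * rho(b^-1) = [[-3, -1], [-2, -1]]  ->  [[-5433, -2303], [-1984, -841]]
... * rho(c) = [[-5, 3], [8, -5]]  ->  [[8741, -4784], [3192, -1747]]
... * rho(a^-1) = [[0, 1], [-1, 0]]  ->  [[4784, 8741], [1747, 3192]]
... * rho(b) = [[-1, 1], [2, -3]]  ->  [[12698, -21439], [4637, -7829]]
... * rho(a^-1) = [[0, 1], [-1, 0]]  ->  [[21439, 12698], [7829, 4637]]
... * rho(c^-1) = [[-5, -3], [-8, -5]]  ->  [[-208779, -127807], [-76241, -46672]]
... * rho(a^-1) = [[0, 1], [-1, 0]]  ->  [[127807, -208779], [46672, -76241]]
tr = 127807 + -76241 = 51566

51566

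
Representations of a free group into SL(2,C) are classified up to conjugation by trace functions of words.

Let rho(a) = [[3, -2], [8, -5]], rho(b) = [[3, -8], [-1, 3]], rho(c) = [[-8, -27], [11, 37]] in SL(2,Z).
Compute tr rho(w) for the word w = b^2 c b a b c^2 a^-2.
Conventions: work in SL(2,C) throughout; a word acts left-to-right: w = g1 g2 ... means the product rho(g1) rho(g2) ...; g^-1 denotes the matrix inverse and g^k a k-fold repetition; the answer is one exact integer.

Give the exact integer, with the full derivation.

rho(b) = [[3, -8], [-1, 3]]
... * rho(b) = [[3, -8], [-1, 3]]  ->  [[17, -48], [-6, 17]]
... * rho(c) = [[-8, -27], [11, 37]]  ->  [[-664, -2235], [235, 791]]
... * rho(b) = [[3, -8], [-1, 3]]  ->  [[243, -1393], [-86, 493]]
... * rho(a) = [[3, -2], [8, -5]]  ->  [[-10415, 6479], [3686, -2293]]
... * rho(b) = [[3, -8], [-1, 3]]  ->  [[-37724, 102757], [13351, -36367]]
... * rho(c) = [[-8, -27], [11, 37]]  ->  [[1432119, 4820557], [-506845, -1706056]]
... * rho(c) = [[-8, -27], [11, 37]]  ->  [[41569175, 139693396], [-14711856, -49439257]]
... * rho(a^-1) = [[-5, 2], [-8, 3]]  ->  [[-1325393043, 502218538], [469073336, -177741483]]
... * rho(a^-1) = [[-5, 2], [-8, 3]]  ->  [[2609216911, -1144130472], [-923434816, 404922223]]
tr = 2609216911 + 404922223 = 3014139134

3014139134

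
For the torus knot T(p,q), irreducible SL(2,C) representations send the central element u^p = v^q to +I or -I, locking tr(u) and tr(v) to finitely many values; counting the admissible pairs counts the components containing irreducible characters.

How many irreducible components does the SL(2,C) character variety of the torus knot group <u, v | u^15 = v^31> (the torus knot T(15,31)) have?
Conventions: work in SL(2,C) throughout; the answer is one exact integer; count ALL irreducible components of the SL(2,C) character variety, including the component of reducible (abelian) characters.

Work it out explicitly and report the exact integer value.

211

Gamma = < u, v | u^15 = v^31 > (torus knot T(15,31)); the central element u^15 = v^31 acts as +I or -I in any irreducible SL(2,C) representation.
So on each irreducible component the traces are pinned: tr(u) = 2*cos(pi*alpha/15) with 1 <= alpha <= 14, tr(v) = 2*cos(pi*beta/31) with 1 <= beta <= 30.
u^15 = (-1)^alpha I and v^31 = (-1)^beta I must agree, so alpha and beta have equal parity.
Enumerate parity-matched pairs: 7*15 odd-odd plus 7*15 even-even gives 210.
components with irreducible characters: 210; plus the single component of reducible (abelian) characters: total 211.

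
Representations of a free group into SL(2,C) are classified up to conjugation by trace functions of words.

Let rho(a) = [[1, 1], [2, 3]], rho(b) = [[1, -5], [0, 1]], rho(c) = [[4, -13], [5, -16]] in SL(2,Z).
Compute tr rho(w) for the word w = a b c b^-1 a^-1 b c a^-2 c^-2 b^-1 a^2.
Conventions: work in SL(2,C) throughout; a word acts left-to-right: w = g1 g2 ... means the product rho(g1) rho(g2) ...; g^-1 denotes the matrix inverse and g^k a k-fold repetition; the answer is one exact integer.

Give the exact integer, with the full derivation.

-205813897

rho(a) = [[1, 1], [2, 3]]
... * rho(b) = [[1, -5], [0, 1]]  ->  [[1, -4], [2, -7]]
... * rho(c) = [[4, -13], [5, -16]]  ->  [[-16, 51], [-27, 86]]
... * rho(b^-1) = [[1, 5], [0, 1]]  ->  [[-16, -29], [-27, -49]]
... * rho(a^-1) = [[3, -1], [-2, 1]]  ->  [[10, -13], [17, -22]]
... * rho(b) = [[1, -5], [0, 1]]  ->  [[10, -63], [17, -107]]
... * rho(c) = [[4, -13], [5, -16]]  ->  [[-275, 878], [-467, 1491]]
... * rho(a^-1) = [[3, -1], [-2, 1]]  ->  [[-2581, 1153], [-4383, 1958]]
... * rho(a^-1) = [[3, -1], [-2, 1]]  ->  [[-10049, 3734], [-17065, 6341]]
... * rho(c^-1) = [[-16, 13], [-5, 4]]  ->  [[142114, -115701], [241335, -196481]]
... * rho(c^-1) = [[-16, 13], [-5, 4]]  ->  [[-1695319, 1384678], [-2878955, 2351431]]
... * rho(b^-1) = [[1, 5], [0, 1]]  ->  [[-1695319, -7091917], [-2878955, -12043344]]
... * rho(a) = [[1, 1], [2, 3]]  ->  [[-15879153, -22971070], [-26965643, -39008987]]
... * rho(a) = [[1, 1], [2, 3]]  ->  [[-61821293, -84792363], [-104983617, -143992604]]
tr = -61821293 + -143992604 = -205813897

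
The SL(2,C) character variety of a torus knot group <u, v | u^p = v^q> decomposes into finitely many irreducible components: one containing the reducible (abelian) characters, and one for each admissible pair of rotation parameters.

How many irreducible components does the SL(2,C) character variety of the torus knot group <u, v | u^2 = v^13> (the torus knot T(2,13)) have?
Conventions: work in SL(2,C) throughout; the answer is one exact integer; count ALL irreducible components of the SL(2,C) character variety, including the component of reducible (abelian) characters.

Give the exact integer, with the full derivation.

Gamma = < u, v | u^2 = v^13 > (torus knot T(2,13)); the central element u^2 = v^13 acts as +I or -I in any irreducible SL(2,C) representation.
This locks tr(u) to 2*cos(pi*alpha/2), alpha in 1..1, and tr(v) to 2*cos(pi*beta/13), beta in 1..12, on each component of irreducible characters.
Consistency of u^2 = (-1)^alpha I with v^13 = (-1)^beta I forces alpha = beta (mod 2).
Counting: 1 odd alphas x 6 odd betas + 0 even alphas x 6 even betas = 6 + 0 = 6.
That is 6 components of irreducible characters, and with the reducible (abelian) component the total is 7.

7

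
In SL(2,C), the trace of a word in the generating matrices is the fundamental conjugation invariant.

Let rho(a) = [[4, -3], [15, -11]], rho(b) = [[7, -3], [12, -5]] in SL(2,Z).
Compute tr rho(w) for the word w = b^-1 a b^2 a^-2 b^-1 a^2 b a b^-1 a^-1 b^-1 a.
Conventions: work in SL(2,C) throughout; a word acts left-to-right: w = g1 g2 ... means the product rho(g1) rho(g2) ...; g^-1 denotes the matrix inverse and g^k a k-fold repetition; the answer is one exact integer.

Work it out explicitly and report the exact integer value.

22679462

rho(b^-1) = [[-5, 3], [-12, 7]]
... * rho(a) = [[4, -3], [15, -11]]  ->  [[25, -18], [57, -41]]
... * rho(b) = [[7, -3], [12, -5]]  ->  [[-41, 15], [-93, 34]]
... * rho(b) = [[7, -3], [12, -5]]  ->  [[-107, 48], [-243, 109]]
... * rho(a^-1) = [[-11, 3], [-15, 4]]  ->  [[457, -129], [1038, -293]]
... * rho(a^-1) = [[-11, 3], [-15, 4]]  ->  [[-3092, 855], [-7023, 1942]]
... * rho(b^-1) = [[-5, 3], [-12, 7]]  ->  [[5200, -3291], [11811, -7475]]
... * rho(a) = [[4, -3], [15, -11]]  ->  [[-28565, 20601], [-64881, 46792]]
... * rho(a) = [[4, -3], [15, -11]]  ->  [[194755, -140916], [442356, -320069]]
... * rho(b) = [[7, -3], [12, -5]]  ->  [[-327707, 120315], [-744336, 273277]]
... * rho(a) = [[4, -3], [15, -11]]  ->  [[493897, -340344], [1121811, -773039]]
... * rho(b^-1) = [[-5, 3], [-12, 7]]  ->  [[1614643, -900717], [3667413, -2045840]]
... * rho(a^-1) = [[-11, 3], [-15, 4]]  ->  [[-4250318, 1241061], [-9653943, 2818879]]
... * rho(b^-1) = [[-5, 3], [-12, 7]]  ->  [[6358858, -4063527], [14443167, -9229676]]
... * rho(a) = [[4, -3], [15, -11]]  ->  [[-35517473, 25622223], [-80672472, 58196935]]
tr = -35517473 + 58196935 = 22679462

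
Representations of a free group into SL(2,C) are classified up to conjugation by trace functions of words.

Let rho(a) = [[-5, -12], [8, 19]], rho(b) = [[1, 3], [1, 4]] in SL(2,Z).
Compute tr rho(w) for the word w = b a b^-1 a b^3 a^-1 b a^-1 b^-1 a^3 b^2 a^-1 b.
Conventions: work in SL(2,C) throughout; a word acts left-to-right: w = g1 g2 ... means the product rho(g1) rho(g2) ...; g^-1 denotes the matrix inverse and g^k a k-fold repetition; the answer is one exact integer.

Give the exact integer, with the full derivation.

-33398637012814

rho(b) = [[1, 3], [1, 4]]
... * rho(a) = [[-5, -12], [8, 19]]  ->  [[19, 45], [27, 64]]
... * rho(b^-1) = [[4, -3], [-1, 1]]  ->  [[31, -12], [44, -17]]
... * rho(a) = [[-5, -12], [8, 19]]  ->  [[-251, -600], [-356, -851]]
... * rho(b) = [[1, 3], [1, 4]]  ->  [[-851, -3153], [-1207, -4472]]
... * rho(b) = [[1, 3], [1, 4]]  ->  [[-4004, -15165], [-5679, -21509]]
... * rho(b) = [[1, 3], [1, 4]]  ->  [[-19169, -72672], [-27188, -103073]]
... * rho(a^-1) = [[19, 12], [-8, -5]]  ->  [[217165, 133332], [308012, 189109]]
... * rho(b) = [[1, 3], [1, 4]]  ->  [[350497, 1184823], [497121, 1680472]]
... * rho(a^-1) = [[19, 12], [-8, -5]]  ->  [[-2819141, -1718151], [-3998477, -2436908]]
... * rho(b^-1) = [[4, -3], [-1, 1]]  ->  [[-9558413, 6739272], [-13557000, 9558523]]
... * rho(a) = [[-5, -12], [8, 19]]  ->  [[101706241, 242747124], [144253184, 344295937]]
... * rho(a) = [[-5, -12], [8, 19]]  ->  [[1433445787, 3391720464], [2033101576, 4810584595]]
... * rho(a) = [[-5, -12], [8, 19]]  ->  [[19966534777, 47241339372], [28319168880, 67003888393]]
... * rho(b) = [[1, 3], [1, 4]]  ->  [[67207874149, 248864961819], [95323057273, 352973060212]]
... * rho(b) = [[1, 3], [1, 4]]  ->  [[316072835968, 1197083469723], [448296117485, 1697861412667]]
... * rho(a^-1) = [[19, 12], [-8, -5]]  ->  [[-3571283874392, -2192543316999], [-5065265069121, -3109753653515]]
... * rho(b) = [[1, 3], [1, 4]]  ->  [[-5763827191391, -19484024891172], [-8175018722636, -27634809821423]]
tr = -5763827191391 + -27634809821423 = -33398637012814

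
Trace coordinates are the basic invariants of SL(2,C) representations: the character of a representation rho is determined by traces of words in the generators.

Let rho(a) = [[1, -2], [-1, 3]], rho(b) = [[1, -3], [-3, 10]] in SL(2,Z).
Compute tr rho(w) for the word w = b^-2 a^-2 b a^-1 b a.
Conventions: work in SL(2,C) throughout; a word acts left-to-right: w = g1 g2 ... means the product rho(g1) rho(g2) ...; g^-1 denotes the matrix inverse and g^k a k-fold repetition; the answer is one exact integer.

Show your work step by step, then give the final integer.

-4711

rho(b^-1) = [[10, 3], [3, 1]]
... * rho(b^-1) = [[10, 3], [3, 1]]  ->  [[109, 33], [33, 10]]
... * rho(a^-1) = [[3, 2], [1, 1]]  ->  [[360, 251], [109, 76]]
... * rho(a^-1) = [[3, 2], [1, 1]]  ->  [[1331, 971], [403, 294]]
... * rho(b) = [[1, -3], [-3, 10]]  ->  [[-1582, 5717], [-479, 1731]]
... * rho(a^-1) = [[3, 2], [1, 1]]  ->  [[971, 2553], [294, 773]]
... * rho(b) = [[1, -3], [-3, 10]]  ->  [[-6688, 22617], [-2025, 6848]]
... * rho(a) = [[1, -2], [-1, 3]]  ->  [[-29305, 81227], [-8873, 24594]]
tr = -29305 + 24594 = -4711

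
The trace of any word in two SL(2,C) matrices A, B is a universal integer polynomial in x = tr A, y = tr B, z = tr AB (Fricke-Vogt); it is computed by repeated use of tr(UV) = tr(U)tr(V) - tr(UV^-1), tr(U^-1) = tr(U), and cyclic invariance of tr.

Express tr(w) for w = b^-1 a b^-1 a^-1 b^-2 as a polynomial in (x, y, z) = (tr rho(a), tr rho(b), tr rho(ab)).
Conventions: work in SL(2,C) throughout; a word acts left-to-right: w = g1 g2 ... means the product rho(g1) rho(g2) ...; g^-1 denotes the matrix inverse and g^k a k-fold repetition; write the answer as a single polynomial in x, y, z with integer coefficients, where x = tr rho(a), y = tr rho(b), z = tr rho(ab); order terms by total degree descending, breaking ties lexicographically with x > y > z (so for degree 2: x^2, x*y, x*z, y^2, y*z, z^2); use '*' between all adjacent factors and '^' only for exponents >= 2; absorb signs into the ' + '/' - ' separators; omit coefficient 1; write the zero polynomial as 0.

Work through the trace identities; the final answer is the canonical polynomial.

apply: trace(b^-1) = trace(b) = y
use: trace(a b a) = trace(a)*trace(b a) - trace(b) = x*z - y
trace(a b a b) = trace(b a)*trace(b a) - trace(1) = z^2 - 2
trace(b a b^-1 a) = trace(a b a)*trace(b) - trace(a b a b) = x*y*z - y^2 - z^2 + 2
use: trace(a b^-1 a^-1 b) = trace(b a b^-1)*trace(a) - trace(b a b^-1 a) = -x*y*z + x^2 + y^2 + z^2 - 2
use: trace(b^-1 a b^-1 a^-1) = trace(a b^-1 a^-1)*trace(b) - trace(a b^-1 a^-1 b) = x*y*z - x^2 - z^2 + 2
trace(a b^-1 a^-1 b^-2) = trace(b^-1 a b^-1 a^-1)*trace(b) - trace(b^-1 a b^-1 a^-1 b) = x*y^2*z - x^2*y - y*z^2 + y
trace(b^-1 a b^-1 a^-1 b^-2) = trace(a b^-1 a^-1 b^-2)*trace(b) - trace(a b^-1 a^-1 b^-1) = x*y^3*z - x^2*y^2 - y^2*z^2 - x*y*z + x^2 + y^2 + z^2 - 2

x*y^3*z - x^2*y^2 - y^2*z^2 - x*y*z + x^2 + y^2 + z^2 - 2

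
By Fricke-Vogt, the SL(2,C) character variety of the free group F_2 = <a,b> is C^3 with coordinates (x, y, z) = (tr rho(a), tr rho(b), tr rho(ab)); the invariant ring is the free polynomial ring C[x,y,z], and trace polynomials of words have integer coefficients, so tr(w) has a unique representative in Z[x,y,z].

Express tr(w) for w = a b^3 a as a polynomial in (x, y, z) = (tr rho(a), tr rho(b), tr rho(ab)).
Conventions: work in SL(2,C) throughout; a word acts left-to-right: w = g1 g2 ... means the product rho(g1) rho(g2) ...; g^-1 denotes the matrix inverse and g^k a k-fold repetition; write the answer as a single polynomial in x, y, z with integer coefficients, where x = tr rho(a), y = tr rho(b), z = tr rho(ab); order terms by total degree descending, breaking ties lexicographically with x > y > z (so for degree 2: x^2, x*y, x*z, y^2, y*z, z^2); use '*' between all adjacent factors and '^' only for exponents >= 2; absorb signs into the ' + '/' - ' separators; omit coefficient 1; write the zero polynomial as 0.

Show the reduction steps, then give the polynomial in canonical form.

x*y^2*z - x^2*y - y^3 - x*z + 3*y

so trace(a^2 b) = trace(a) trace(b a) - trace(b) = x*z - y
reduce: trace(a^2) = trace(a) trace(a) - trace(1) = x^2 - 2
trace(b a^2 b) = trace(b) trace(a^2 b) - trace(a^2) = x*y*z - x^2 - y^2 + 2
so trace(a b^3 a) = trace(b) trace(b a^2 b) - trace(b a^2) = x*y^2*z - x^2*y - y^3 - x*z + 3*y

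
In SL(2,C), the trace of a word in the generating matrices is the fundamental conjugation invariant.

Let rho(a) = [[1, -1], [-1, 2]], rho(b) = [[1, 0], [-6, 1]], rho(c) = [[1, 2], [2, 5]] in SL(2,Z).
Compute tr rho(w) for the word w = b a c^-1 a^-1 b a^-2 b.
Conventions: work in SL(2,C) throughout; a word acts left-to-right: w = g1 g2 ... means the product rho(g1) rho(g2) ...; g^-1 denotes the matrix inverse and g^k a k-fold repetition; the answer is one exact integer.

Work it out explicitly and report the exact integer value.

357

rho(b) = [[1, 0], [-6, 1]]
... * rho(a) = [[1, -1], [-1, 2]]  ->  [[1, -1], [-7, 8]]
... * rho(c^-1) = [[5, -2], [-2, 1]]  ->  [[7, -3], [-51, 22]]
... * rho(a^-1) = [[2, 1], [1, 1]]  ->  [[11, 4], [-80, -29]]
... * rho(b) = [[1, 0], [-6, 1]]  ->  [[-13, 4], [94, -29]]
... * rho(a^-1) = [[2, 1], [1, 1]]  ->  [[-22, -9], [159, 65]]
... * rho(a^-1) = [[2, 1], [1, 1]]  ->  [[-53, -31], [383, 224]]
... * rho(b) = [[1, 0], [-6, 1]]  ->  [[133, -31], [-961, 224]]
tr = 133 + 224 = 357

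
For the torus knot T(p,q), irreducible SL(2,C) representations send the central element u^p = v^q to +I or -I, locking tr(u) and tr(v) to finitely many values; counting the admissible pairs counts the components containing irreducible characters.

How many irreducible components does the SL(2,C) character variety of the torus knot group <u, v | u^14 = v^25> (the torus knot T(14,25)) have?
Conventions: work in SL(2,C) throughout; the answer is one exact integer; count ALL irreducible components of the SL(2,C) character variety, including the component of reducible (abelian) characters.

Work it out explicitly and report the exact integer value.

Gamma = < u, v | u^14 = v^25 > (torus knot T(14,25)); the central element u^14 = v^25 acts as +I or -I in any irreducible SL(2,C) representation.
This locks tr(u) to 2*cos(pi*alpha/14), alpha in 1..13, and tr(v) to 2*cos(pi*beta/25), beta in 1..24, on each component of irreducible characters.
u^14 = (-1)^alpha I and v^25 = (-1)^beta I must agree, so alpha and beta have equal parity.
count pairs: odd alpha (7 choices) x odd beta (12), plus even alpha (6) x even beta (12): 7*12 + 6*12 = 156.
components with irreducible characters: 156; plus the single component of reducible (abelian) characters: total 157.

157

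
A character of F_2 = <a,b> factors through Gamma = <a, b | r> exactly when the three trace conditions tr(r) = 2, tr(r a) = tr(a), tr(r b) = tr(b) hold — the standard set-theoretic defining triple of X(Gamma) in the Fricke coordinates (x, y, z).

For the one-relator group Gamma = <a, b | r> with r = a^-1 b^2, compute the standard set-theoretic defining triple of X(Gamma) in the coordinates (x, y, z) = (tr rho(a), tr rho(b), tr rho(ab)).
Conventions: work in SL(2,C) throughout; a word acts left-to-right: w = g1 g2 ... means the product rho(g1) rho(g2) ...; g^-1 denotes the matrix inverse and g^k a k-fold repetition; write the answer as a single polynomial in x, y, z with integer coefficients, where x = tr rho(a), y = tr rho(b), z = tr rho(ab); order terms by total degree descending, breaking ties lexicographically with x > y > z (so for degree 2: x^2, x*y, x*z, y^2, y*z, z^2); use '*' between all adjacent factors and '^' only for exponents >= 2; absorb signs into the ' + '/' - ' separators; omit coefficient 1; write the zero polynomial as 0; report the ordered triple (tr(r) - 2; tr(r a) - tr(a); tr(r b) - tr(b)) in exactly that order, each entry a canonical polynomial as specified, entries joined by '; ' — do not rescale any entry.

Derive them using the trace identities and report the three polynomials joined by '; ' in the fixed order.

x*y^2 - y*z - x - 2; y^2 - x - 2; x*y^3 - y^2*z - 2*x*y - y + z

trace(b^2) = trace(b) trace(b) - trace(1) = y^2 - 2
and trace(b^2 a) = trace(b) trace(a b) - trace(a) = y*z - x
trace(a^-1 b^2) = trace(b^2) trace(a) - trace(b^2 a) = x*y^2 - y*z - x
trace(b^3) = trace(b) trace(b^2) - trace(b) = y^3 - 3*y
next, trace(b^3 a) = trace(b) trace(b a b) - trace(b a) = y^2*z - x*y - z
trace(a^-1 b^3) = trace(b^3) trace(a) - trace(b^3 a) = x*y^3 - y^2*z - 2*x*y + z
assemble the triple (trace(r) - 2; trace(r a) - x; trace(r b) - y)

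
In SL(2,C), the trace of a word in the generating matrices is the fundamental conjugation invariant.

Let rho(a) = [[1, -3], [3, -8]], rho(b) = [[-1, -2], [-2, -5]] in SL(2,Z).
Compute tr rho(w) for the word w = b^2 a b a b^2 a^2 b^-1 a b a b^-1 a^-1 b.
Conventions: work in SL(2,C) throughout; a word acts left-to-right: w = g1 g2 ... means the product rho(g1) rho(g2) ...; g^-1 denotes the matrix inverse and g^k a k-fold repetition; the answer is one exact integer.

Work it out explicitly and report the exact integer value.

rho(b) = [[-1, -2], [-2, -5]]
... * rho(b) = [[-1, -2], [-2, -5]]  ->  [[5, 12], [12, 29]]
... * rho(a) = [[1, -3], [3, -8]]  ->  [[41, -111], [99, -268]]
... * rho(b) = [[-1, -2], [-2, -5]]  ->  [[181, 473], [437, 1142]]
... * rho(a) = [[1, -3], [3, -8]]  ->  [[1600, -4327], [3863, -10447]]
... * rho(b) = [[-1, -2], [-2, -5]]  ->  [[7054, 18435], [17031, 44509]]
... * rho(b) = [[-1, -2], [-2, -5]]  ->  [[-43924, -106283], [-106049, -256607]]
... * rho(a) = [[1, -3], [3, -8]]  ->  [[-362773, 982036], [-875870, 2371003]]
... * rho(a) = [[1, -3], [3, -8]]  ->  [[2583335, -6767969], [6237139, -16340414]]
... * rho(b^-1) = [[-5, 2], [2, -1]]  ->  [[-26452613, 11934639], [-63866523, 28814692]]
... * rho(a) = [[1, -3], [3, -8]]  ->  [[9351304, -16119273], [22577553, -38917967]]
... * rho(b) = [[-1, -2], [-2, -5]]  ->  [[22887242, 61893757], [55258381, 149434729]]
... * rho(a) = [[1, -3], [3, -8]]  ->  [[208568513, -563811782], [503562568, -1361252975]]
... * rho(b^-1) = [[-5, 2], [2, -1]]  ->  [[-2170466129, 980948808], [-5240318790, 2368378111]]
... * rho(a^-1) = [[-8, 3], [-3, 1]]  ->  [[14420882608, -5530449579], [34817415987, -13352578259]]
... * rho(b) = [[-1, -2], [-2, -5]]  ->  [[-3359983450, -1189517321], [-8112259469, -2871940679]]
tr = -3359983450 + -2871940679 = -6231924129

-6231924129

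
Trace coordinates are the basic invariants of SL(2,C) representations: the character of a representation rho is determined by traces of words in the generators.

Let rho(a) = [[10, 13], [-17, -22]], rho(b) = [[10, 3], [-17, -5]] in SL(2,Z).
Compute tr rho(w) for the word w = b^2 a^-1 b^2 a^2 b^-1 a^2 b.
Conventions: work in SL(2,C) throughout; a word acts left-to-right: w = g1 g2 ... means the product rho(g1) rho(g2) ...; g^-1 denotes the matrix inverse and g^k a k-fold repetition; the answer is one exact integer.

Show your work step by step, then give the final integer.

rho(b) = [[10, 3], [-17, -5]]
... * rho(b) = [[10, 3], [-17, -5]]  ->  [[49, 15], [-85, -26]]
... * rho(a^-1) = [[-22, -13], [17, 10]]  ->  [[-823, -487], [1428, 845]]
... * rho(b) = [[10, 3], [-17, -5]]  ->  [[49, -34], [-85, 59]]
... * rho(b) = [[10, 3], [-17, -5]]  ->  [[1068, 317], [-1853, -550]]
... * rho(a) = [[10, 13], [-17, -22]]  ->  [[5291, 6910], [-9180, -11989]]
... * rho(a) = [[10, 13], [-17, -22]]  ->  [[-64560, -83237], [112013, 144418]]
... * rho(b^-1) = [[-5, -3], [17, 10]]  ->  [[-1092229, -638690], [1895041, 1108141]]
... * rho(a) = [[10, 13], [-17, -22]]  ->  [[-64560, -147797], [112013, 256431]]
... * rho(a) = [[10, 13], [-17, -22]]  ->  [[1866949, 2412254], [-3239197, -4185313]]
... * rho(b) = [[10, 3], [-17, -5]]  ->  [[-22338828, -6460423], [38758351, 11208974]]
tr = -22338828 + 11208974 = -11129854

-11129854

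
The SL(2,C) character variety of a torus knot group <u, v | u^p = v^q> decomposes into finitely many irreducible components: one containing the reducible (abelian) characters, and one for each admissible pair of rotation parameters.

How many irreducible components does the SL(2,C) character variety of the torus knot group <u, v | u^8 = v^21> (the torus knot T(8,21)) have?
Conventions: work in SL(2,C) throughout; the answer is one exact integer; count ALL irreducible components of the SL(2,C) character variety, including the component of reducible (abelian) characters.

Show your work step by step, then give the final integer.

For T(8,21): irreducibility forces the central element u^8 = v^21 to one of +I, -I.
So on each irreducible component the traces are pinned: tr(u) = 2*cos(pi*alpha/8) with 1 <= alpha <= 7, tr(v) = 2*cos(pi*beta/21) with 1 <= beta <= 20.
Consistency of u^8 = (-1)^alpha I with v^21 = (-1)^beta I forces alpha = beta (mod 2).
count pairs: odd alpha (4 choices) x odd beta (10), plus even alpha (3) x even beta (10): 4*10 + 3*10 = 70.
Total: 70 irreducible-character components + 1 reducible (abelian) component = 71.

71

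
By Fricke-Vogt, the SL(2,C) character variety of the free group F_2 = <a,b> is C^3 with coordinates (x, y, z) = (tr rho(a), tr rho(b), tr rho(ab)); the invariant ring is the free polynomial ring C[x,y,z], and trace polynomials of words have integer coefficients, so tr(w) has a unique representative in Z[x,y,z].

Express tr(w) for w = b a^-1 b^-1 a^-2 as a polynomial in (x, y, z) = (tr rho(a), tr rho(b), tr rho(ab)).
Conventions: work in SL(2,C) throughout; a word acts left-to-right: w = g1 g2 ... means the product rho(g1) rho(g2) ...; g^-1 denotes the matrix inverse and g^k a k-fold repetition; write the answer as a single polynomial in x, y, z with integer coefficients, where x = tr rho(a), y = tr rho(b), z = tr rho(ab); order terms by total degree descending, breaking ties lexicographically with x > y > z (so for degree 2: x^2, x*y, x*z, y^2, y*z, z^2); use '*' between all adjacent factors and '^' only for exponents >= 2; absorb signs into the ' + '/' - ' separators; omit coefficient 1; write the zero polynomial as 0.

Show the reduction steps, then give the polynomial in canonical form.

x^2*y*z - x*y^2 - x*z^2 + x

trace(a^-1) = trace(a) = x
reduce: trace(a^-2) = trace(a^-1)*trace(a) - trace(1) = x^2 - 2
reduce: trace(a^-1 b) = trace(b)*trace(a) - trace(b a) = x*y - z
trace(b a b) = trace(b)*trace(a b) - trace(a) = y*z - x
reduce: trace(b a b a) = trace(a b)*trace(a b) - trace(1) = z^2 - 2
so trace(a^-1 b a b) = trace(b a b)*trace(a) - trace(b a b a) = x*y*z - x^2 - z^2 + 2
trace(a^-2 b a b) = trace(a^-1 b a b)*trace(a) - trace(a^-1 b a b a) = x^2*y*z - x^3 - x*z^2 - y*z + 3*x
trace(b^-1 a^-2 b a) = trace(a^-2 b a)*trace(b) - trace(a^-2 b a b) = -x^2*y*z + x^3 + x*y^2 + x*z^2 - 3*x
trace(b a^-1 b^-1 a^-2) = trace(b^-1 a^-2 b)*trace(a) - trace(b^-1 a^-2 b a) = x^2*y*z - x*y^2 - x*z^2 + x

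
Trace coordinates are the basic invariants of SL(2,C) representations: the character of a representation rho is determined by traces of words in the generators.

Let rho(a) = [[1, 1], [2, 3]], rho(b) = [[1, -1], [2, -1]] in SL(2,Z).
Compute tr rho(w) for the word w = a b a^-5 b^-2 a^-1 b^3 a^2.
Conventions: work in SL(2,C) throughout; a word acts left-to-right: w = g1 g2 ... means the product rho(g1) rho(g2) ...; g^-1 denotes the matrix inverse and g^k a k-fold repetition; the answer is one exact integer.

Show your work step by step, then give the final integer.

-187252

rho(a) = [[1, 1], [2, 3]]
... * rho(b) = [[1, -1], [2, -1]]  ->  [[3, -2], [8, -5]]
... * rho(a^-1) = [[3, -1], [-2, 1]]  ->  [[13, -5], [34, -13]]
... * rho(a^-1) = [[3, -1], [-2, 1]]  ->  [[49, -18], [128, -47]]
... * rho(a^-1) = [[3, -1], [-2, 1]]  ->  [[183, -67], [478, -175]]
... * rho(a^-1) = [[3, -1], [-2, 1]]  ->  [[683, -250], [1784, -653]]
... * rho(a^-1) = [[3, -1], [-2, 1]]  ->  [[2549, -933], [6658, -2437]]
... * rho(b^-1) = [[-1, 1], [-2, 1]]  ->  [[-683, 1616], [-1784, 4221]]
... * rho(b^-1) = [[-1, 1], [-2, 1]]  ->  [[-2549, 933], [-6658, 2437]]
... * rho(a^-1) = [[3, -1], [-2, 1]]  ->  [[-9513, 3482], [-24848, 9095]]
... * rho(b) = [[1, -1], [2, -1]]  ->  [[-2549, 6031], [-6658, 15753]]
... * rho(b) = [[1, -1], [2, -1]]  ->  [[9513, -3482], [24848, -9095]]
... * rho(b) = [[1, -1], [2, -1]]  ->  [[2549, -6031], [6658, -15753]]
... * rho(a) = [[1, 1], [2, 3]]  ->  [[-9513, -15544], [-24848, -40601]]
... * rho(a) = [[1, 1], [2, 3]]  ->  [[-40601, -56145], [-106050, -146651]]
tr = -40601 + -146651 = -187252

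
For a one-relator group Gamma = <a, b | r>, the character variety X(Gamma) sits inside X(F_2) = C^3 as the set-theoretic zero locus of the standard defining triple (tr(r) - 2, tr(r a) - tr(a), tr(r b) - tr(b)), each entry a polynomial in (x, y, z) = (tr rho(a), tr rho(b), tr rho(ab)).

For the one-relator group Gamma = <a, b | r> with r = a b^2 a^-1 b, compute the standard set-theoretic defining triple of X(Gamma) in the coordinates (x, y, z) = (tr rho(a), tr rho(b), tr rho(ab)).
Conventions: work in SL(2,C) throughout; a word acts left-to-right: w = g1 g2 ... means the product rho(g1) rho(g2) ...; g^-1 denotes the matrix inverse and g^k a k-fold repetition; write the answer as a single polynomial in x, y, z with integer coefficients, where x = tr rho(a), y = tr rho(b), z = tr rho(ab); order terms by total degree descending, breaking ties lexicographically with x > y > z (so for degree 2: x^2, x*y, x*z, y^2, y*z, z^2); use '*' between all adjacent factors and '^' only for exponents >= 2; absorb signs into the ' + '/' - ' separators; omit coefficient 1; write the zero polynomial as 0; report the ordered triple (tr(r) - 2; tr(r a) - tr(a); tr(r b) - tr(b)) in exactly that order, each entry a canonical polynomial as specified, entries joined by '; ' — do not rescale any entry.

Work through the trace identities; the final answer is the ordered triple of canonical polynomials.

tr(a b^2) = tr(b) * tr(a b) - tr(a)  (reduce the b square) = y*z - x
tr(b a b^2) = tr(b) * tr(a b^2) - tr(a b)  (reduce the b square) = y^2*z - x*y - z
next, tr(a b a b) = tr(b a) * tr(b a) - tr(1)  (split on b) = z^2 - 2
next, tr(a b a) = tr(a) * tr(b a) - tr(b)  (reduce the a square) = x*z - y
and tr(b a b^2 a) = tr(b) * tr(a b a b) - tr(a b a)  (reduce the b square) = y*z^2 - x*z - y
tr(a b^2 a^-1 b) = tr(b a b^2) * tr(a) - tr(b a b^2 a)  (eliminate a^-1) = x*y^2*z - x^2*y - y*z^2 + y
next, tr(a^2) = tr(a) * tr(a) - tr(1)  (reduce the a square) = x^2 - 2
and tr(b a^2 b) = tr(b) * tr(a^2 b) - tr(a^2)  (reduce the b square) = x*y*z - x^2 - y^2 + 2
tr(b a^2 b^2) = tr(b) * tr(b a^2 b) - tr(b a^2)  (reduce the b square) = x*y^2*z - x^2*y - y^3 - x*z + 3*y
tr(b a^2 b^2 a) = tr(a) * tr(b^2 a b a) - tr(b^2 a b)  (reduce the a square) = x*y*z^2 - x^2*z - y^2*z + z
tr(a b^2 a^-1 b a) = tr(b a^2 b^2) * tr(a) - tr(b a^2 b^2 a)  (eliminate a^-1) = x^2*y^2*z - x^3*y - x*y^3 - x*y*z^2 + y^2*z + 3*x*y - z
tr(b^2 a b^2) = tr(b) * tr(a b^3) - tr(a b^2) = y^3*z - x*y^2 - 2*y*z + x
next, tr(b^2 a b^2 a) = tr(b) * tr(a b^2 a b) - tr(a b^2 a) = y^2*z^2 - 2*x*y*z + x^2 - 2
and tr(a b^2 a^-1 b^2) = tr(b^2 a b^2) * tr(a) - tr(b^2 a b^2 a) = x*y^3*z - x^2*y^2 - y^2*z^2 + 2
assemble the triple (tr(r) - 2; tr(r a) - x; tr(r b) - y)

x*y^2*z - x^2*y - y*z^2 + y - 2; x^2*y^2*z - x^3*y - x*y^3 - x*y*z^2 + y^2*z + 3*x*y - x - z; x*y^3*z - x^2*y^2 - y^2*z^2 - y + 2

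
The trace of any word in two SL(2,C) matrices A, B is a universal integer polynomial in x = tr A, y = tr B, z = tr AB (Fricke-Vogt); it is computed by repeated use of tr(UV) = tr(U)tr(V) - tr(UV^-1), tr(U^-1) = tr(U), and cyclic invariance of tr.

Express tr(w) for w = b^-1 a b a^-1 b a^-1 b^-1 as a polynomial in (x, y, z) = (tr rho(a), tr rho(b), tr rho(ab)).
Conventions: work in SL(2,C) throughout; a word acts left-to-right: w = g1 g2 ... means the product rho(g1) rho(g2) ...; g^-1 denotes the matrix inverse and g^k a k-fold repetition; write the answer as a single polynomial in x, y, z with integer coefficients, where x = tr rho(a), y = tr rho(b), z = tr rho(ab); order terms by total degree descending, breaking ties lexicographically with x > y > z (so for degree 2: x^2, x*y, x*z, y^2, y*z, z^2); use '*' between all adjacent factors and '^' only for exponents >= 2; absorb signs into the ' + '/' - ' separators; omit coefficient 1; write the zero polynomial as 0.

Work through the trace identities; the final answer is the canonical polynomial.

-x^2*y^3*z + x^3*y^2 + x*y^4 + 2*x*y^2*z^2 - x^2*y*z - y^3*z - y*z^3 - 4*x*y^2 + 4*y*z + x

trace(a b a) = trace(a)*trace(b a) - trace(b)   [square of a] = x*z - y
trace(a b a b) = trace(a b)*trace(a b) - trace(1)   [split at a repeated a] = z^2 - 2
trace(b^-1 a b a) = trace(a b a)*trace(b) - trace(a b a b)   [inverse elimination on b] = x*y*z - y^2 - z^2 + 2
trace(b^-1 a b a^-1) = trace(b^-1 a b)*trace(a) - trace(b^-1 a b a)   [inverse elimination on a] = -x*y*z + x^2 + y^2 + z^2 - 2
trace(b^2 a) = trace(b)*trace(a b) - trace(a)   [square of b] = y*z - x
trace(b^2) = trace(b)*trace(b) - trace(1)   [square of b] = y^2 - 2
trace(a b^2 a) = trace(a)*trace(b^2 a) - trace(b^2)   [square of a] = x*y*z - x^2 - y^2 + 2
trace(a b^2 a b) = trace(b)*trace(a b a b) - trace(a b a)   [square of b] = y*z^2 - x*z - y
trace(b a b^-1 a b) = trace(a b^2 a)*trace(b) - trace(a b^2 a b)   [inverse elimination on b] = x*y^2*z - x^2*y - y^3 - y*z^2 + x*z + 3*y
trace(a b a b a) = trace(a)*trace(b a b a) - trace(b a b)   [square of a] = x*z^2 - y*z - x
trace(a b a b a b) = trace(b a b a)*trace(b a) - trace(a b)   [split at a repeated b] = z^3 - 3*z
trace(b a b^-1 a b a) = trace(a b a b a)*trace(b) - trace(a b a b a b)   [inverse elimination on b] = x*y*z^2 - y^2*z - z^3 - x*y + 3*z
trace(b^-1 a b a^-1 b a) = trace(b a b^-1 a b)*trace(a) - trace(b a b^-1 a b a)   [inverse elimination on a] = x^2*y^2*z - x^3*y - x*y^3 - 2*x*y*z^2 + x^2*z + y^2*z + z^3 + 4*x*y - 3*z
trace(a b a^-1 b a) = trace(b a^2 b)*trace(a) - trace(b a^2 b a)   [inverse elimination on a] = x^2*y*z - x^3 - x*y^2 - x*z^2 + y*z + 3*x
trace(b^-2 a b a^-1 b a) = trace(b^-1 a b a^-1 b a)*trace(b) - trace(b^-1 a b a^-1 b a b)   [inverse elimination on b] = x^2*y^3*z - x^3*y^2 - x*y^4 - 2*x*y^2*z^2 + y^3*z + y*z^3 + x^3 + 5*x*y^2 + x*z^2 - 4*y*z - 3*x
trace(b^-1 a b a^-1 b a^-1 b^-1) = trace(b^-2 a b a^-1 b)*trace(a) - trace(b^-2 a b a^-1 b a)   [inverse elimination on a] = -x^2*y^3*z + x^3*y^2 + x*y^4 + 2*x*y^2*z^2 - x^2*y*z - y^3*z - y*z^3 - 4*x*y^2 + 4*y*z + x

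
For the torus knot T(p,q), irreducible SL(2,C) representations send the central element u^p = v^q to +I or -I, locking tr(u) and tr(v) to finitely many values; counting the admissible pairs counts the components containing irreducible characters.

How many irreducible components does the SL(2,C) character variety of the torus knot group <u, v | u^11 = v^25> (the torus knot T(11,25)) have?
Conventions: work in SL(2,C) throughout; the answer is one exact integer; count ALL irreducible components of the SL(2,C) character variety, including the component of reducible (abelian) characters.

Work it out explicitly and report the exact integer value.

121

For T(11,25): irreducibility forces the central element u^11 = v^25 to one of +I, -I.
On an irreducible component, tr(u) is locked at 2*cos(pi*alpha/11) for some alpha in 1..10, and tr(v) at 2*cos(pi*beta/25) for some beta in 1..24.
u^11 = (-1)^alpha I and v^25 = (-1)^beta I must agree, so alpha and beta have equal parity.
Counting: 5 odd alphas x 12 odd betas + 5 even alphas x 12 even betas = 60 + 60 = 120.
components with irreducible characters: 120; plus the single component of reducible (abelian) characters: total 121.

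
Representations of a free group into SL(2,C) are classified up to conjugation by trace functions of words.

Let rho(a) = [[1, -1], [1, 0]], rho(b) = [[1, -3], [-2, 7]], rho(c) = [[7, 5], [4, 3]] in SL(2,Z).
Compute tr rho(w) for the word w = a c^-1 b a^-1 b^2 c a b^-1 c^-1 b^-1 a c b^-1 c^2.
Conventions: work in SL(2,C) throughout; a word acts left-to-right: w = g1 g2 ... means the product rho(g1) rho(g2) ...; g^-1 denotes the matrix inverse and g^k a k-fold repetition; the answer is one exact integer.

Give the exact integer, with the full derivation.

-3732836174

rho(a) = [[1, -1], [1, 0]]
... * rho(c^-1) = [[3, -5], [-4, 7]]  ->  [[7, -12], [3, -5]]
... * rho(b) = [[1, -3], [-2, 7]]  ->  [[31, -105], [13, -44]]
... * rho(a^-1) = [[0, 1], [-1, 1]]  ->  [[105, -74], [44, -31]]
... * rho(b) = [[1, -3], [-2, 7]]  ->  [[253, -833], [106, -349]]
... * rho(b) = [[1, -3], [-2, 7]]  ->  [[1919, -6590], [804, -2761]]
... * rho(c) = [[7, 5], [4, 3]]  ->  [[-12927, -10175], [-5416, -4263]]
... * rho(a) = [[1, -1], [1, 0]]  ->  [[-23102, 12927], [-9679, 5416]]
... * rho(b^-1) = [[7, 3], [2, 1]]  ->  [[-135860, -56379], [-56921, -23621]]
... * rho(c^-1) = [[3, -5], [-4, 7]]  ->  [[-182064, 284647], [-76279, 119258]]
... * rho(b^-1) = [[7, 3], [2, 1]]  ->  [[-705154, -261545], [-295437, -109579]]
... * rho(a) = [[1, -1], [1, 0]]  ->  [[-966699, 705154], [-405016, 295437]]
... * rho(c) = [[7, 5], [4, 3]]  ->  [[-3946277, -2718033], [-1653364, -1138769]]
... * rho(b^-1) = [[7, 3], [2, 1]]  ->  [[-33060005, -14556864], [-13851086, -6098861]]
... * rho(c) = [[7, 5], [4, 3]]  ->  [[-289647491, -208970617], [-121353046, -87552013]]
... * rho(c) = [[7, 5], [4, 3]]  ->  [[-2863414905, -2075149306], [-1199679374, -869421269]]
tr = -2863414905 + -869421269 = -3732836174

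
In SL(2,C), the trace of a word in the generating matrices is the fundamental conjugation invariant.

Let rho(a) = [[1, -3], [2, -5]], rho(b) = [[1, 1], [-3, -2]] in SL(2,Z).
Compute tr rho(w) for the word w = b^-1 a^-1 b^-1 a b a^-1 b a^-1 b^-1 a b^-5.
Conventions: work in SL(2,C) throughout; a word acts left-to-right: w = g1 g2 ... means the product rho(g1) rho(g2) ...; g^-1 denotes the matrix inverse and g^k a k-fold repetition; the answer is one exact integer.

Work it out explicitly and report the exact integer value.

rho(b^-1) = [[-2, -1], [3, 1]]
... * rho(a^-1) = [[-5, 3], [-2, 1]]  ->  [[12, -7], [-17, 10]]
... * rho(b^-1) = [[-2, -1], [3, 1]]  ->  [[-45, -19], [64, 27]]
... * rho(a) = [[1, -3], [2, -5]]  ->  [[-83, 230], [118, -327]]
... * rho(b) = [[1, 1], [-3, -2]]  ->  [[-773, -543], [1099, 772]]
... * rho(a^-1) = [[-5, 3], [-2, 1]]  ->  [[4951, -2862], [-7039, 4069]]
... * rho(b) = [[1, 1], [-3, -2]]  ->  [[13537, 10675], [-19246, -15177]]
... * rho(a^-1) = [[-5, 3], [-2, 1]]  ->  [[-89035, 51286], [126584, -72915]]
... * rho(b^-1) = [[-2, -1], [3, 1]]  ->  [[331928, 140321], [-471913, -199499]]
... * rho(a) = [[1, -3], [2, -5]]  ->  [[612570, -1697389], [-870911, 2413234]]
... * rho(b^-1) = [[-2, -1], [3, 1]]  ->  [[-6317307, -2309959], [8981524, 3284145]]
... * rho(b^-1) = [[-2, -1], [3, 1]]  ->  [[5704737, 4007348], [-8110613, -5697379]]
... * rho(b^-1) = [[-2, -1], [3, 1]]  ->  [[612570, -1697389], [-870911, 2413234]]
... * rho(b^-1) = [[-2, -1], [3, 1]]  ->  [[-6317307, -2309959], [8981524, 3284145]]
... * rho(b^-1) = [[-2, -1], [3, 1]]  ->  [[5704737, 4007348], [-8110613, -5697379]]
tr = 5704737 + -5697379 = 7358

7358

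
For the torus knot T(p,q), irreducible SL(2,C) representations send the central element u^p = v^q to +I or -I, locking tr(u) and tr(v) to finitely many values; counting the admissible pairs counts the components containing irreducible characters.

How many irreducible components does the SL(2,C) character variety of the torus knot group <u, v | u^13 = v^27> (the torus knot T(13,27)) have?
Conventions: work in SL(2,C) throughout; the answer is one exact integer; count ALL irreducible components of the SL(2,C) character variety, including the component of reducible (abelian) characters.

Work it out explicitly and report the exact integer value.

For T(13,27): irreducibility forces the central element u^13 = v^27 to one of +I, -I.
So on each irreducible component the traces are pinned: tr(u) = 2*cos(pi*alpha/13) with 1 <= alpha <= 12, tr(v) = 2*cos(pi*beta/27) with 1 <= beta <= 26.
The two central values (-1)^alpha I and (-1)^beta I must be the same matrix, so alpha and beta share a parity.
Enumerate parity-matched pairs: 6*13 odd-odd plus 6*13 even-even gives 156.
That is 156 components of irreducible characters, and with the reducible (abelian) component the total is 157.

157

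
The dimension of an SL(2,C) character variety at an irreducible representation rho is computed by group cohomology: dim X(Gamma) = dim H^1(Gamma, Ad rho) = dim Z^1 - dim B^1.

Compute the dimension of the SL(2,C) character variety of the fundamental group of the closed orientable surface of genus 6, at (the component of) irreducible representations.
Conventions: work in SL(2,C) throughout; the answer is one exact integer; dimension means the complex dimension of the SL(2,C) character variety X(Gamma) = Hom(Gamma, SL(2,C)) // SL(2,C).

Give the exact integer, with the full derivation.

30

Gamma = pi_1(Sigma_6) = < a_1, b_1, ..., a_6, b_6 | prod [a_i, b_i] > has 2g = 12 generators and 1 relator.
Unconstrained cocycle data is one sl_2 vector per generator (36 dimensions), cut by the relator condition d_2(z) = 0.
H^2 = coker(d_2) is dual to H^0 = 0 at irreducible rho (Poincare duality), so d_2 is onto: dim Z^1 = 33.
As always at irreducible rho, dim B^1 = 3.
Hence dim X = 33 - 3 = 30.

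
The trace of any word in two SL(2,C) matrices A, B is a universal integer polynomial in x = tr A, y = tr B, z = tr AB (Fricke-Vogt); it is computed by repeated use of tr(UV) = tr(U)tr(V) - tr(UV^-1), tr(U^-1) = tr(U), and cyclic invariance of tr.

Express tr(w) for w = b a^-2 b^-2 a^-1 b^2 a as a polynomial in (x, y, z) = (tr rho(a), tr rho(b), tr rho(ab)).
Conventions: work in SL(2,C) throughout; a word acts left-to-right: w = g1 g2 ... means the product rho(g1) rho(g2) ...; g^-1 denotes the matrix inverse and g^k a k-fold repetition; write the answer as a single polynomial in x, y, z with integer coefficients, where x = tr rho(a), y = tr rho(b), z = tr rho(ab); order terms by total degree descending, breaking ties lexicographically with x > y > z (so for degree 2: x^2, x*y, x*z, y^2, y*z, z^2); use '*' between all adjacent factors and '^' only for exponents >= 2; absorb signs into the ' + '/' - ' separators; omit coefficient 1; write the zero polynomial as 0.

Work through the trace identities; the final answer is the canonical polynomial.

tr(b^2) = tr(b)*tr(b) - tr(1)  (reduce the b square) = y^2 - 2
tr(b a b) = tr(b)*tr(a b) - tr(a)  (reduce the b square) = y*z - x
tr(b^2 a b) = tr(b)*tr(b a b) - tr(b a)  (reduce the b square) = y^2*z - x*y - z
tr(a b a b) = tr(b a)*tr(b a) - tr(1)  (split on b) = z^2 - 2
tr(a b a) = tr(a)*tr(b a) - tr(b)  (reduce the a square) = x*z - y
tr(a b a b^2) = tr(b)*tr(a b a b) - tr(a b a)  (reduce the b square) = y*z^2 - x*z - y
tr(b^2 a b a b) = tr(b)*tr(a b a b^2) - tr(a b a b)  (reduce the b square) = y^2*z^2 - x*y*z - y^2 - z^2 + 2
tr(a b a b a b) = tr(b a)*tr(b a b a) - tr(b^-1 a^-1)  (split on b) = z^3 - 3*z
tr(a b a b a) = tr(a)*tr(b a b a) - tr(b a b)  (reduce the a square) = x*z^2 - y*z - x
tr(b^2 a b a b a) = tr(b)*tr(a b a b a b) - tr(a b a b a)  (reduce the b square) = y*z^3 - x*z^2 - 2*y*z + x
tr(a^-1 b^2 a b a b) = tr(b^2 a b a b)*tr(a) - tr(b^2 a b a b a)  (eliminate a^-1) = x*y^2*z^2 - x^2*y*z - y*z^3 - x*y^2 + 2*y*z + x
tr(b^-1 a^-1 b^2 a b a) = tr(a^-1 b^2 a b a)*tr(b) - tr(a^-1 b^2 a b a b)  (eliminate b^-1) = -x*y^2*z^2 + x^2*y*z + y^3*z + y*z^3 - 3*y*z - x
tr(a^-1 b^-1 a^-1 b^2 a b) = tr(b^-1 a^-1 b^2 a b)*tr(a) - tr(b^-1 a^-1 b^2 a b a)  (eliminate a^-1) = x*y^2*z^2 - x^2*y*z - y^3*z - y*z^3 + x*y^2 + 3*y*z - x
tr(a^-1 b^2 a b a^-2 b^-1) = tr(a^-1 b^-1 a^-1 b^2 a b)*tr(a) - tr(a^-1 b^-1 a^-1 b^2 a b a)  (eliminate a^-1) = x^2*y^2*z^2 - x^3*y*z - x*y^3*z - x*y*z^3 + x^2*y^2 + 3*x*y*z - x^2 - y^2 + 2
tr(b^2 a b a^-1) = tr(b^2 a b)*tr(a) - tr(b^2 a b a)  (eliminate a^-1) = x*y^2*z - x^2*y - y*z^2 + y
tr(b^2 a b a^-2) = tr(b^2 a b a^-1)*tr(a) - tr(b^2 a b)  (eliminate a^-1) = x^2*y^2*z - x^3*y - x*y*z^2 - y^2*z + 2*x*y + z
tr(a^-1 b^2 a b a^-2) = tr(b^2 a b a^-2)*tr(a) - tr(b^2 a b a^-1)  (eliminate a^-1) = x^3*y^2*z - x^4*y - x^2*y*z^2 - 2*x*y^2*z + 3*x^2*y + y*z^2 + x*z - y
tr(b a^-2 b^-2 a^-1 b^2 a) = tr(a^-1 b^2 a b a^-2 b^-1)*tr(b) - tr(a^-1 b^2 a b a^-2)  (eliminate b^-1) = x^2*y^3*z^2 - 2*x^3*y^2*z - x*y^4*z - x*y^2*z^3 + x^4*y + x^2*y^3 + x^2*y*z^2 + 5*x*y^2*z - 4*x^2*y - y^3 - y*z^2 - x*z + 3*y

x^2*y^3*z^2 - 2*x^3*y^2*z - x*y^4*z - x*y^2*z^3 + x^4*y + x^2*y^3 + x^2*y*z^2 + 5*x*y^2*z - 4*x^2*y - y^3 - y*z^2 - x*z + 3*y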